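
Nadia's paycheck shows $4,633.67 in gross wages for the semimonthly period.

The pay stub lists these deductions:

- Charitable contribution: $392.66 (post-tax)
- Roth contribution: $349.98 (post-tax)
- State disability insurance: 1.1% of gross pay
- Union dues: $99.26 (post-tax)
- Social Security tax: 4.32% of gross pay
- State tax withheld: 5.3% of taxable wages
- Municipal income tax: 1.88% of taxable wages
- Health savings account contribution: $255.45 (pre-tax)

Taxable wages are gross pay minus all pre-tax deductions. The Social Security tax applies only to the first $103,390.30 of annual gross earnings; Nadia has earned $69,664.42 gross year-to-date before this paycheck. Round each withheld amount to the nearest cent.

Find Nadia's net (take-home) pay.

$2,970.82

Health savings account contribution: $255.45
Taxable wages = $4,633.67 − $255.45 = $4,378.22
Municipal income tax: $4,378.22 × 0.0188 = $82.31
State tax withheld: $4,378.22 × 0.053 = $232.05
State disability insurance: $4,633.67 × 0.011 = $50.97
Social Security tax: cap not yet reached, full $4,633.67 is subject → $4,633.67 × 0.0432 = $200.17
Roth contribution: $349.98
Union dues: $99.26
Charitable contribution: $392.66
Total deductions = $255.45 + $82.31 + $232.05 + $50.97 + $200.17 + $349.98 + $99.26 + $392.66 = $1,662.85
Net pay = $4,633.67 − $1,662.85 = $2,970.82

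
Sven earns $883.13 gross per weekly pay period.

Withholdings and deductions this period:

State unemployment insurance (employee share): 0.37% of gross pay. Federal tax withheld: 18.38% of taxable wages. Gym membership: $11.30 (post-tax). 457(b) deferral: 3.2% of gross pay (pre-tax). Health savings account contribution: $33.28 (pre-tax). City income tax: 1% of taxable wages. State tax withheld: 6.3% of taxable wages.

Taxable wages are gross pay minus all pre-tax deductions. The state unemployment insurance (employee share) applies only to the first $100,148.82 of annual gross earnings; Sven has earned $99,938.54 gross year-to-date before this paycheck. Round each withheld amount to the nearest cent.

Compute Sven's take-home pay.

$598.52

457(b) deferral: $883.13 × 0.032 = $28.26
Health savings account contribution: $33.28
Pre-tax total = $28.26 + $33.28 = $61.54
Taxable wages = $883.13 − $61.54 = $821.59
State tax withheld: $821.59 × 0.063 = $51.76
Federal tax withheld: $821.59 × 0.1838 = $151.01
City income tax: $821.59 × 0.01 = $8.22
State unemployment insurance (employee share): only $100,148.82 − $99,938.54 = $210.28 of this check is subject → $210.28 × 0.0037 = $0.78
Gym membership: $11.30
Total deductions = $28.26 + $33.28 + $51.76 + $151.01 + $8.22 + $0.78 + $11.30 = $284.61
Net pay = $883.13 − $284.61 = $598.52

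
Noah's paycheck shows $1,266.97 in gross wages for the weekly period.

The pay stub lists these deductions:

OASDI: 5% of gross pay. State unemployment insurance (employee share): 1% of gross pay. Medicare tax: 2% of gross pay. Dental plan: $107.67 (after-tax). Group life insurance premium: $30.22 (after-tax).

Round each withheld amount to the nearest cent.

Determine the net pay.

Medicare tax: $1,266.97 × 0.02 = $25.34
State unemployment insurance (employee share): $1,266.97 × 0.01 = $12.67
OASDI: $1,266.97 × 0.05 = $63.35
Group life insurance premium: $30.22
Dental plan: $107.67
Total deductions = $25.34 + $12.67 + $63.35 + $30.22 + $107.67 = $239.25
Net pay = $1,266.97 − $239.25 = $1,027.72

$1,027.72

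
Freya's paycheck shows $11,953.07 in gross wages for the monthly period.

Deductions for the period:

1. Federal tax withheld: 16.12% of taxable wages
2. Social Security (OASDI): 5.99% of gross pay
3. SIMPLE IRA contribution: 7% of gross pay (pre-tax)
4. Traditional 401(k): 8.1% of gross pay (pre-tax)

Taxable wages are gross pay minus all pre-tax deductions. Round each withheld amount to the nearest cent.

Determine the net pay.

Traditional 401(k): $11,953.07 × 0.081 = $968.20
SIMPLE IRA contribution: $11,953.07 × 0.07 = $836.71
Pre-tax total = $968.20 + $836.71 = $1,804.91
Taxable wages = $11,953.07 − $1,804.91 = $10,148.16
Federal tax withheld: $10,148.16 × 0.1612 = $1,635.88
Social Security (OASDI): $11,953.07 × 0.0599 = $715.99
Total deductions = $968.20 + $836.71 + $1,635.88 + $715.99 = $4,156.78
Net pay = $11,953.07 − $4,156.78 = $7,796.29

$7,796.29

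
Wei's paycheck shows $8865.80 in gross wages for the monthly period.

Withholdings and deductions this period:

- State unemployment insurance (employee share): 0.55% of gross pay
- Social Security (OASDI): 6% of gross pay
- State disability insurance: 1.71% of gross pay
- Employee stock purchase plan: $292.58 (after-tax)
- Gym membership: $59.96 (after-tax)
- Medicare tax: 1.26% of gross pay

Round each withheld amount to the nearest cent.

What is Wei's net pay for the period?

Medicare tax: $8865.80 × 0.0126 = $111.71
State disability insurance: $8865.80 × 0.0171 = $151.61
State unemployment insurance (employee share): $8865.80 × 0.0055 = $48.76
Social Security (OASDI): $8865.80 × 0.06 = $531.95
Employee stock purchase plan: $292.58
Gym membership: $59.96
Total deductions = $111.71 + $151.61 + $48.76 + $531.95 + $292.58 + $59.96 = $1196.57
Net pay = $8865.80 − $1196.57 = $7669.23

$7669.23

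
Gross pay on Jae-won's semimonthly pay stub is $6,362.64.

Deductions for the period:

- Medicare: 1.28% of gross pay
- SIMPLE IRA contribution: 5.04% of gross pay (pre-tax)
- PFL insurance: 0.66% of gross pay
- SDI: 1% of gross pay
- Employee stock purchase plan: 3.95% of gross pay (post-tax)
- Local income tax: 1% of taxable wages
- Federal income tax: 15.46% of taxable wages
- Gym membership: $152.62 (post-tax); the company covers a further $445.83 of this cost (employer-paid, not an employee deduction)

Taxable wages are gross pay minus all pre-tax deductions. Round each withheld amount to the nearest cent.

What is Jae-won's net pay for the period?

$4,456.45

SIMPLE IRA contribution: $6,362.64 × 0.0504 = $320.68
Taxable wages = $6,362.64 − $320.68 = $6,041.96
Local income tax: $6,041.96 × 0.01 = $60.42
Federal income tax: $6,041.96 × 0.1546 = $934.09
Medicare: $6,362.64 × 0.0128 = $81.44
SDI: $6,362.64 × 0.01 = $63.63
PFL insurance: $6,362.64 × 0.0066 = $41.99
Employee stock purchase plan: $6,362.64 × 0.0395 = $251.32
Gym membership: $152.62
(Employer's $445.83 toward gym membership is not withheld from the employee.)
Total deductions = $320.68 + $60.42 + $934.09 + $81.44 + $63.63 + $41.99 + $251.32 + $152.62 = $1,906.19
Net pay = $6,362.64 − $1,906.19 = $4,456.45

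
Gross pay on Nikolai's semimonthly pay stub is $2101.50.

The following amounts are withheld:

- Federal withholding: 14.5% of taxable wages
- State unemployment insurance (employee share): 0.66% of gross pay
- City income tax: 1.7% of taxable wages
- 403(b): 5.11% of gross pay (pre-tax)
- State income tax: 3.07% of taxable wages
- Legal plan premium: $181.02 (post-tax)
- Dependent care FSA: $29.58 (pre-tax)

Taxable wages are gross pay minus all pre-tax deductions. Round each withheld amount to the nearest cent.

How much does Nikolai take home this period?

403(b): $2101.50 × 0.0511 = $107.39
Dependent care FSA: $29.58
Pre-tax total = $107.39 + $29.58 = $136.97
Taxable wages = $2101.50 − $136.97 = $1964.53
City income tax: $1964.53 × 0.017 = $33.40
State income tax: $1964.53 × 0.0307 = $60.31
Federal withholding: $1964.53 × 0.145 = $284.86
State unemployment insurance (employee share): $2101.50 × 0.0066 = $13.87
Legal plan premium: $181.02
Total deductions = $107.39 + $29.58 + $33.40 + $60.31 + $284.86 + $13.87 + $181.02 = $710.43
Net pay = $2101.50 − $710.43 = $1391.07

$1391.07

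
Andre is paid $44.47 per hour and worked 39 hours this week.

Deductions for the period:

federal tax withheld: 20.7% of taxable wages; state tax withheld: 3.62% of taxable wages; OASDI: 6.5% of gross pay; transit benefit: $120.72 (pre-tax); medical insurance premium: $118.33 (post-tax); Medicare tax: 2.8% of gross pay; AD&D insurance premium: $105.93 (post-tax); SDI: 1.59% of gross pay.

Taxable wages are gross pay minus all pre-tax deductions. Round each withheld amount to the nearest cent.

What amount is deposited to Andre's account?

Gross pay: 39 × $44.47 = $1734.33
Transit benefit: $120.72
Taxable wages = $1734.33 − $120.72 = $1613.61
State tax withheld: $1613.61 × 0.0362 = $58.41
Federal tax withheld: $1613.61 × 0.207 = $334.02
Medicare tax: $1734.33 × 0.028 = $48.56
OASDI: $1734.33 × 0.065 = $112.73
SDI: $1734.33 × 0.0159 = $27.58
AD&D insurance premium: $105.93
Medical insurance premium: $118.33
Total deductions = $120.72 + $58.41 + $334.02 + $48.56 + $112.73 + $27.58 + $105.93 + $118.33 = $926.28
Net pay = $1734.33 − $926.28 = $808.05

$808.05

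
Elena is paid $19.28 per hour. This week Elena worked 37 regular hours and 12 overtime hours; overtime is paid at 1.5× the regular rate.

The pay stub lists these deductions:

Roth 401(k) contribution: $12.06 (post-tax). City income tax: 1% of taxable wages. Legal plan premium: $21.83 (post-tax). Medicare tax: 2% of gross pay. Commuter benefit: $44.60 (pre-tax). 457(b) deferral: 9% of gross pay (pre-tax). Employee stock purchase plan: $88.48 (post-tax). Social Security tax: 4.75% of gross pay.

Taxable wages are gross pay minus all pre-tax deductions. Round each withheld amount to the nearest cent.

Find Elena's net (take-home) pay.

$717.21

Regular pay: 37 × $19.28 = $713.36
Overtime pay: 12 × $19.28 × 1.5 = $347.04
Gross pay = $713.36 + $347.04 = $1060.40
Commuter benefit: $44.60
457(b) deferral: $1060.40 × 0.09 = $95.44
Pre-tax total = $44.60 + $95.44 = $140.04
Taxable wages = $1060.40 − $140.04 = $920.36
City income tax: $920.36 × 0.01 = $9.20
Social Security tax: $1060.40 × 0.0475 = $50.37
Medicare tax: $1060.40 × 0.02 = $21.21
Roth 401(k) contribution: $12.06
Legal plan premium: $21.83
Employee stock purchase plan: $88.48
Total deductions = $44.60 + $95.44 + $9.20 + $50.37 + $21.21 + $12.06 + $21.83 + $88.48 = $343.19
Net pay = $1060.40 − $343.19 = $717.21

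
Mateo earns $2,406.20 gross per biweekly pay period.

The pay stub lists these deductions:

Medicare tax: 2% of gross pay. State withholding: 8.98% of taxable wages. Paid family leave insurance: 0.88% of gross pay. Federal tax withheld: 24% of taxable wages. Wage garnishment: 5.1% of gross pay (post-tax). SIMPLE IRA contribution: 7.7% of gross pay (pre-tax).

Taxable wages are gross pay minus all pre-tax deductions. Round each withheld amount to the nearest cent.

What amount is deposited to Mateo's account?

$1,296.45

SIMPLE IRA contribution: $2,406.20 × 0.077 = $185.28
Taxable wages = $2,406.20 − $185.28 = $2,220.92
Federal tax withheld: $2,220.92 × 0.24 = $533.02
State withholding: $2,220.92 × 0.0898 = $199.44
Paid family leave insurance: $2,406.20 × 0.0088 = $21.17
Medicare tax: $2,406.20 × 0.02 = $48.12
Wage garnishment: $2,406.20 × 0.051 = $122.72
Total deductions = $185.28 + $533.02 + $199.44 + $21.17 + $48.12 + $122.72 = $1,109.75
Net pay = $2,406.20 − $1,109.75 = $1,296.45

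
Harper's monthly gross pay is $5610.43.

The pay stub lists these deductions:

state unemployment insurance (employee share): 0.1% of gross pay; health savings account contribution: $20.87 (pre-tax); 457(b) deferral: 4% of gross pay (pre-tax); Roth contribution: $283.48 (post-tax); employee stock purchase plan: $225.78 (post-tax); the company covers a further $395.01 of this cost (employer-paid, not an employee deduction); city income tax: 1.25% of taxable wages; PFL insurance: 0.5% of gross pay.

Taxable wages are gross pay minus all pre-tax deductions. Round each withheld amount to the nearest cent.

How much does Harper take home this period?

$4755.16

457(b) deferral: $5610.43 × 0.04 = $224.42
Health savings account contribution: $20.87
Pre-tax total = $224.42 + $20.87 = $245.29
Taxable wages = $5610.43 − $245.29 = $5365.14
City income tax: $5365.14 × 0.0125 = $67.06
PFL insurance: $5610.43 × 0.005 = $28.05
State unemployment insurance (employee share): $5610.43 × 0.001 = $5.61
Employee stock purchase plan: $225.78
Roth contribution: $283.48
(Employer's $395.01 toward employee stock purchase plan is not withheld from the employee.)
Total deductions = $224.42 + $20.87 + $67.06 + $28.05 + $5.61 + $225.78 + $283.48 = $855.27
Net pay = $5610.43 − $855.27 = $4755.16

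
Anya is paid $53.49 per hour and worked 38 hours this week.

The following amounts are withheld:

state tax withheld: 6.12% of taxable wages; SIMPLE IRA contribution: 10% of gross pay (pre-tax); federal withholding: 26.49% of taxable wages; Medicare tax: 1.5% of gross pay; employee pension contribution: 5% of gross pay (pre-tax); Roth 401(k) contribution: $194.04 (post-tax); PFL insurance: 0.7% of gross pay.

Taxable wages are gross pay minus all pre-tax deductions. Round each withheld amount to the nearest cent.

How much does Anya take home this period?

$925.55

Gross pay: 38 × $53.49 = $2,032.62
Employee pension contribution: $2,032.62 × 0.05 = $101.63
SIMPLE IRA contribution: $2,032.62 × 0.1 = $203.26
Pre-tax total = $101.63 + $203.26 = $304.89
Taxable wages = $2,032.62 − $304.89 = $1,727.73
State tax withheld: $1,727.73 × 0.0612 = $105.74
Federal withholding: $1,727.73 × 0.2649 = $457.68
PFL insurance: $2,032.62 × 0.007 = $14.23
Medicare tax: $2,032.62 × 0.015 = $30.49
Roth 401(k) contribution: $194.04
Total deductions = $101.63 + $203.26 + $105.74 + $457.68 + $14.23 + $30.49 + $194.04 = $1,107.07
Net pay = $2,032.62 − $1,107.07 = $925.55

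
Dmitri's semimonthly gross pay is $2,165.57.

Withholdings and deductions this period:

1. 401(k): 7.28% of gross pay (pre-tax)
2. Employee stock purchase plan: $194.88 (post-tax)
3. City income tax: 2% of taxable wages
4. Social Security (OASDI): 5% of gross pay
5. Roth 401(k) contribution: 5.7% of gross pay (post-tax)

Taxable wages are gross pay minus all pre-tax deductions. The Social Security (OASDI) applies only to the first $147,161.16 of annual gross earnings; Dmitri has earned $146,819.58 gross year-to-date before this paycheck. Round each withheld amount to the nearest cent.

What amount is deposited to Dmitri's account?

401(k): $2,165.57 × 0.0728 = $157.65
Taxable wages = $2,165.57 − $157.65 = $2,007.92
City income tax: $2,007.92 × 0.02 = $40.16
Social Security (OASDI): only $147,161.16 − $146,819.58 = $341.58 of this check is subject → $341.58 × 0.05 = $17.08
Employee stock purchase plan: $194.88
Roth 401(k) contribution: $2,165.57 × 0.057 = $123.44
Total deductions = $157.65 + $40.16 + $17.08 + $194.88 + $123.44 = $533.21
Net pay = $2,165.57 − $533.21 = $1,632.36

$1,632.36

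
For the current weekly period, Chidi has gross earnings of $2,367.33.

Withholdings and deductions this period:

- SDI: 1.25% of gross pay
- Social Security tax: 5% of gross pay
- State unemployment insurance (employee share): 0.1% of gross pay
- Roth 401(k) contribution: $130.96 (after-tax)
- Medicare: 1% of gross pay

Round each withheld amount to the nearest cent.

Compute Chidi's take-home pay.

$2,062.37

Medicare: $2,367.33 × 0.01 = $23.67
State unemployment insurance (employee share): $2,367.33 × 0.001 = $2.37
SDI: $2,367.33 × 0.0125 = $29.59
Social Security tax: $2,367.33 × 0.05 = $118.37
Roth 401(k) contribution: $130.96
Total deductions = $23.67 + $2.37 + $29.59 + $118.37 + $130.96 = $304.96
Net pay = $2,367.33 − $304.96 = $2,062.37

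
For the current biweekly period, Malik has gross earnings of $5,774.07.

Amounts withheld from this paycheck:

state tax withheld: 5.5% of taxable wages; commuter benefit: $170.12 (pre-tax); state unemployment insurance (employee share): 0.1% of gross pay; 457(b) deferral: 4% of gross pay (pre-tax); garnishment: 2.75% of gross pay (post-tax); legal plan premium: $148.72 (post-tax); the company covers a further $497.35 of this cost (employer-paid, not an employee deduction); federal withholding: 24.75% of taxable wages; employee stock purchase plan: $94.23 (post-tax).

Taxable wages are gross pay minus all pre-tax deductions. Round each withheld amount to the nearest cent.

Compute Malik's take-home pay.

457(b) deferral: $5,774.07 × 0.04 = $230.96
Commuter benefit: $170.12
Pre-tax total = $230.96 + $170.12 = $401.08
Taxable wages = $5,774.07 − $401.08 = $5,372.99
Federal withholding: $5,372.99 × 0.2475 = $1,329.82
State tax withheld: $5,372.99 × 0.055 = $295.51
State unemployment insurance (employee share): $5,774.07 × 0.001 = $5.77
Garnishment: $5,774.07 × 0.0275 = $158.79
Legal plan premium: $148.72
Employee stock purchase plan: $94.23
(Employer's $497.35 toward legal plan premium is not withheld from the employee.)
Total deductions = $230.96 + $170.12 + $1,329.82 + $295.51 + $5.77 + $158.79 + $148.72 + $94.23 = $2,433.92
Net pay = $5,774.07 − $2,433.92 = $3,340.15

$3,340.15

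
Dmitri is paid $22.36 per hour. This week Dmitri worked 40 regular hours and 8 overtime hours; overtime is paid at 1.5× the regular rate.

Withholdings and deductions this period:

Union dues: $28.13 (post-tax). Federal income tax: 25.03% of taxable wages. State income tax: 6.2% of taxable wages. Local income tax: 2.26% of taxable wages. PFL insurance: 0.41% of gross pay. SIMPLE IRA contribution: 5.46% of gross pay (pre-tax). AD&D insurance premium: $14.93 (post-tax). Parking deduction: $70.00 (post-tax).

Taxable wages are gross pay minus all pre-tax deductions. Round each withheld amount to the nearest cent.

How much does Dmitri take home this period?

Regular pay: 40 × $22.36 = $894.40
Overtime pay: 8 × $22.36 × 1.5 = $268.32
Gross pay = $894.40 + $268.32 = $1162.72
SIMPLE IRA contribution: $1162.72 × 0.0546 = $63.48
Taxable wages = $1162.72 − $63.48 = $1099.24
State income tax: $1099.24 × 0.062 = $68.15
Local income tax: $1099.24 × 0.0226 = $24.84
Federal income tax: $1099.24 × 0.2503 = $275.14
PFL insurance: $1162.72 × 0.0041 = $4.77
AD&D insurance premium: $14.93
Union dues: $28.13
Parking deduction: $70.00
Total deductions = $63.48 + $68.15 + $24.84 + $275.14 + $4.77 + $14.93 + $28.13 + $70.00 = $549.44
Net pay = $1162.72 − $549.44 = $613.28

$613.28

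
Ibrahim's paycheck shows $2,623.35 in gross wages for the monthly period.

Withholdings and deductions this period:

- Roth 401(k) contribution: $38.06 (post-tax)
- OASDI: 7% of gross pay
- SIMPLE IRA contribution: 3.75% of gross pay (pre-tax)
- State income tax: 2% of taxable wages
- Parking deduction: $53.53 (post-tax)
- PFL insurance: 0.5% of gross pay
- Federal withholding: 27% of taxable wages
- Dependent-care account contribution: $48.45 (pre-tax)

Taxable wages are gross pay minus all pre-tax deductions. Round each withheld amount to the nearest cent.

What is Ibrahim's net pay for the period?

Dependent-care account contribution: $48.45
SIMPLE IRA contribution: $2,623.35 × 0.0375 = $98.38
Pre-tax total = $48.45 + $98.38 = $146.83
Taxable wages = $2,623.35 − $146.83 = $2,476.52
State income tax: $2,476.52 × 0.02 = $49.53
Federal withholding: $2,476.52 × 0.27 = $668.66
PFL insurance: $2,623.35 × 0.005 = $13.12
OASDI: $2,623.35 × 0.07 = $183.63
Parking deduction: $53.53
Roth 401(k) contribution: $38.06
Total deductions = $48.45 + $98.38 + $49.53 + $668.66 + $13.12 + $183.63 + $53.53 + $38.06 = $1,153.36
Net pay = $2,623.35 − $1,153.36 = $1,469.99

$1,469.99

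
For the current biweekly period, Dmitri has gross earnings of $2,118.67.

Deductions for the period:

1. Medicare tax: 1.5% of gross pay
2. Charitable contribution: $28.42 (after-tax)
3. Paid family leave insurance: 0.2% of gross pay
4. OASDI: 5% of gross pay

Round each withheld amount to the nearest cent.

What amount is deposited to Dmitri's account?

$1,948.30

OASDI: $2,118.67 × 0.05 = $105.93
Medicare tax: $2,118.67 × 0.015 = $31.78
Paid family leave insurance: $2,118.67 × 0.002 = $4.24
Charitable contribution: $28.42
Total deductions = $105.93 + $31.78 + $4.24 + $28.42 = $170.37
Net pay = $2,118.67 − $170.37 = $1,948.30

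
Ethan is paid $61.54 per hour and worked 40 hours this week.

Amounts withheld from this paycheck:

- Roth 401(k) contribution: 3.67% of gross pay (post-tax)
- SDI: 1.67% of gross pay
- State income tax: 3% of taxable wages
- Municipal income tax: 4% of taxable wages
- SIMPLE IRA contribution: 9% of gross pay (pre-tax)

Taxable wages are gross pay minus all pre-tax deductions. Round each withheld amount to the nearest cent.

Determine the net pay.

$1,951.81

Gross pay: 40 × $61.54 = $2,461.60
SIMPLE IRA contribution: $2,461.60 × 0.09 = $221.54
Taxable wages = $2,461.60 − $221.54 = $2,240.06
State income tax: $2,240.06 × 0.03 = $67.20
Municipal income tax: $2,240.06 × 0.04 = $89.60
SDI: $2,461.60 × 0.0167 = $41.11
Roth 401(k) contribution: $2,461.60 × 0.0367 = $90.34
Total deductions = $221.54 + $67.20 + $89.60 + $41.11 + $90.34 = $509.79
Net pay = $2,461.60 − $509.79 = $1,951.81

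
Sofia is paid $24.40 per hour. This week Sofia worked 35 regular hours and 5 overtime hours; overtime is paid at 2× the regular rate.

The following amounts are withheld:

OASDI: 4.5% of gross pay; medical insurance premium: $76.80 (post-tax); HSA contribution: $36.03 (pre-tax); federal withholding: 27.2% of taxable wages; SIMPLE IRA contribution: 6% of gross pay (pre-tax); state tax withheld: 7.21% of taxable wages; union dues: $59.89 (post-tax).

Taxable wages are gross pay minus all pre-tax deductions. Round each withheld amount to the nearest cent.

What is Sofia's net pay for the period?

Regular pay: 35 × $24.40 = $854.00
Overtime pay: 5 × $24.40 × 2 = $244.00
Gross pay = $854.00 + $244.00 = $1,098.00
HSA contribution: $36.03
SIMPLE IRA contribution: $1,098.00 × 0.06 = $65.88
Pre-tax total = $36.03 + $65.88 = $101.91
Taxable wages = $1,098.00 − $101.91 = $996.09
Federal withholding: $996.09 × 0.272 = $270.94
State tax withheld: $996.09 × 0.0721 = $71.82
OASDI: $1,098.00 × 0.045 = $49.41
Medical insurance premium: $76.80
Union dues: $59.89
Total deductions = $36.03 + $65.88 + $270.94 + $71.82 + $49.41 + $76.80 + $59.89 = $630.77
Net pay = $1,098.00 − $630.77 = $467.23

$467.23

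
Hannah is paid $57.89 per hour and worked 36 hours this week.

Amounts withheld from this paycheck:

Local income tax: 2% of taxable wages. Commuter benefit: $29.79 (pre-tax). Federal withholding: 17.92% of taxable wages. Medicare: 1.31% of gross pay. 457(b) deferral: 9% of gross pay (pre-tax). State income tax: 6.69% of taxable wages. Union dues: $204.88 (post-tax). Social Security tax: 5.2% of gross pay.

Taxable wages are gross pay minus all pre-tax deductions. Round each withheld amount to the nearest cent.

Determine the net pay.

Gross pay: 36 × $57.89 = $2,084.04
457(b) deferral: $2,084.04 × 0.09 = $187.56
Commuter benefit: $29.79
Pre-tax total = $187.56 + $29.79 = $217.35
Taxable wages = $2,084.04 − $217.35 = $1,866.69
Federal withholding: $1,866.69 × 0.1792 = $334.51
Local income tax: $1,866.69 × 0.02 = $37.33
State income tax: $1,866.69 × 0.0669 = $124.88
Social Security tax: $2,084.04 × 0.052 = $108.37
Medicare: $2,084.04 × 0.0131 = $27.30
Union dues: $204.88
Total deductions = $187.56 + $29.79 + $334.51 + $37.33 + $124.88 + $108.37 + $27.30 + $204.88 = $1,054.62
Net pay = $2,084.04 − $1,054.62 = $1,029.42

$1,029.42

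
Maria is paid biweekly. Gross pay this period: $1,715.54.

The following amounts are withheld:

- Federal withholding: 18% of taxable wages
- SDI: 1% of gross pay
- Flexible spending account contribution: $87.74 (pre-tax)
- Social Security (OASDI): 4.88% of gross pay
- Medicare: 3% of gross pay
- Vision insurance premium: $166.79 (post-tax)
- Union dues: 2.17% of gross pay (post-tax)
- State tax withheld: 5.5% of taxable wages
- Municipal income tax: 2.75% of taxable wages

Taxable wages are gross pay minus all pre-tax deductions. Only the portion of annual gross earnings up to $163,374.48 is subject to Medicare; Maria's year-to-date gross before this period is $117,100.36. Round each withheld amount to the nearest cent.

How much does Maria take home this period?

Flexible spending account contribution: $87.74
Taxable wages = $1,715.54 − $87.74 = $1,627.80
Municipal income tax: $1,627.80 × 0.0275 = $44.76
Federal withholding: $1,627.80 × 0.18 = $293.00
State tax withheld: $1,627.80 × 0.055 = $89.53
SDI: $1,715.54 × 0.01 = $17.16
Medicare: cap not yet reached, full $1,715.54 is subject → $1,715.54 × 0.03 = $51.47
Social Security (OASDI): $1,715.54 × 0.0488 = $83.72
Union dues: $1,715.54 × 0.0217 = $37.23
Vision insurance premium: $166.79
Total deductions = $87.74 + $44.76 + $293.00 + $89.53 + $17.16 + $51.47 + $83.72 + $37.23 + $166.79 = $871.40
Net pay = $1,715.54 − $871.40 = $844.14

$844.14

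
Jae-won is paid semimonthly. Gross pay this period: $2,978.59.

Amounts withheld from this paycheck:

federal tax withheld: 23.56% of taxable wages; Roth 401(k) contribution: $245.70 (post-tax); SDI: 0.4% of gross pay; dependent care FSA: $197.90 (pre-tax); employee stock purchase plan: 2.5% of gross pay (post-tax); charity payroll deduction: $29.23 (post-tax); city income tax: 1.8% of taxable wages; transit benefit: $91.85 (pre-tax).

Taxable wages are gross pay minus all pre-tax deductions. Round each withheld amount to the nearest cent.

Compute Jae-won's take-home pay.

Transit benefit: $91.85
Dependent care FSA: $197.90
Pre-tax total = $91.85 + $197.90 = $289.75
Taxable wages = $2,978.59 − $289.75 = $2,688.84
Federal tax withheld: $2,688.84 × 0.2356 = $633.49
City income tax: $2,688.84 × 0.018 = $48.40
SDI: $2,978.59 × 0.004 = $11.91
Employee stock purchase plan: $2,978.59 × 0.025 = $74.46
Roth 401(k) contribution: $245.70
Charity payroll deduction: $29.23
Total deductions = $91.85 + $197.90 + $633.49 + $48.40 + $11.91 + $74.46 + $245.70 + $29.23 = $1,332.94
Net pay = $2,978.59 − $1,332.94 = $1,645.65

$1,645.65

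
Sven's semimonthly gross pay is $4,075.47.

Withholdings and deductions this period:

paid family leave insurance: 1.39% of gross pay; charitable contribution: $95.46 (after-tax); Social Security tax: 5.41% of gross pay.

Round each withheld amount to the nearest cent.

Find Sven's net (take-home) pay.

Paid family leave insurance: $4,075.47 × 0.0139 = $56.65
Social Security tax: $4,075.47 × 0.0541 = $220.48
Charitable contribution: $95.46
Total deductions = $56.65 + $220.48 + $95.46 = $372.59
Net pay = $4,075.47 − $372.59 = $3,702.88

$3,702.88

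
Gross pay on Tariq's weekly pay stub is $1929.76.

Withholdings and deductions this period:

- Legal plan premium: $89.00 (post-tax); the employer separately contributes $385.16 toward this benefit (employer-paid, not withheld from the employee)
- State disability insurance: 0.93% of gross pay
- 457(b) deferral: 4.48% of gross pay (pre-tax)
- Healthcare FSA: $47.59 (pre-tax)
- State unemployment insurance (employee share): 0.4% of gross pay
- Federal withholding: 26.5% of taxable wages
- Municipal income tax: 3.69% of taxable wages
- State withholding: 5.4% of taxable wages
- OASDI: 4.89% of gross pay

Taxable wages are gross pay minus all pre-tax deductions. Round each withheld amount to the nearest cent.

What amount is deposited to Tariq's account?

$947.58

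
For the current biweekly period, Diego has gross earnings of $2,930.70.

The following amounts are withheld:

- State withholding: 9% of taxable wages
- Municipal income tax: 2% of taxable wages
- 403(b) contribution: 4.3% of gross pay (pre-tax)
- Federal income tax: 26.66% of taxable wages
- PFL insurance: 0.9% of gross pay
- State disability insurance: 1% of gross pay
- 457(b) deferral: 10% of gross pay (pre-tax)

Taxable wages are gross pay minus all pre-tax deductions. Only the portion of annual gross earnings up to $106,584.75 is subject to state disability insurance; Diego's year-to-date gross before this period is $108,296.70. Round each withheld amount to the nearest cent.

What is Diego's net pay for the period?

457(b) deferral: $2,930.70 × 0.1 = $293.07
403(b) contribution: $2,930.70 × 0.043 = $126.02
Pre-tax total = $293.07 + $126.02 = $419.09
Taxable wages = $2,930.70 − $419.09 = $2,511.61
State withholding: $2,511.61 × 0.09 = $226.04
Federal income tax: $2,511.61 × 0.2666 = $669.60
Municipal income tax: $2,511.61 × 0.02 = $50.23
PFL insurance: $2,930.70 × 0.009 = $26.38
State disability insurance: annual cap $106,584.75 already reached (YTD $108,296.70), so $0.00
Total deductions = $293.07 + $126.02 + $226.04 + $669.60 + $50.23 + $26.38 + $0.00 = $1,391.34
Net pay = $2,930.70 − $1,391.34 = $1,539.36

$1,539.36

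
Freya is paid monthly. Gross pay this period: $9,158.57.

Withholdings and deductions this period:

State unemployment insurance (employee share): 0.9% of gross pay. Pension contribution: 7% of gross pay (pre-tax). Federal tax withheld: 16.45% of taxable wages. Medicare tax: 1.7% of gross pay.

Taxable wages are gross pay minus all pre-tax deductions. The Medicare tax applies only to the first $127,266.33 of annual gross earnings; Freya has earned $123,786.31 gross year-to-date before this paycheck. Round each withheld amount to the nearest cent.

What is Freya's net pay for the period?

Pension contribution: $9,158.57 × 0.07 = $641.10
Taxable wages = $9,158.57 − $641.10 = $8,517.47
Federal tax withheld: $8,517.47 × 0.1645 = $1,401.12
State unemployment insurance (employee share): $9,158.57 × 0.009 = $82.43
Medicare tax: only $127,266.33 − $123,786.31 = $3,480.02 of this check is subject → $3,480.02 × 0.017 = $59.16
Total deductions = $641.10 + $1,401.12 + $82.43 + $59.16 = $2,183.81
Net pay = $9,158.57 − $2,183.81 = $6,974.76

$6,974.76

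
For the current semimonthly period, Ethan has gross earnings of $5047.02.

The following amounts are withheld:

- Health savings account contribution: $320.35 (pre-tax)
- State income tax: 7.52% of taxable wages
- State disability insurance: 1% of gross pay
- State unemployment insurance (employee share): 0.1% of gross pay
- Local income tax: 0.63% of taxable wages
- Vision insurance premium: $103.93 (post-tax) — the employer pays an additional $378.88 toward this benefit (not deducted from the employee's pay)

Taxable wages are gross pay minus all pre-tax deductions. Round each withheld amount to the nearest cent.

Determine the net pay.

Health savings account contribution: $320.35
Taxable wages = $5047.02 − $320.35 = $4726.67
State income tax: $4726.67 × 0.0752 = $355.45
Local income tax: $4726.67 × 0.0063 = $29.78
State unemployment insurance (employee share): $5047.02 × 0.001 = $5.05
State disability insurance: $5047.02 × 0.01 = $50.47
Vision insurance premium: $103.93
(Employer's $378.88 toward vision insurance premium is not withheld from the employee.)
Total deductions = $320.35 + $355.45 + $29.78 + $5.05 + $50.47 + $103.93 = $865.03
Net pay = $5047.02 − $865.03 = $4181.99

$4181.99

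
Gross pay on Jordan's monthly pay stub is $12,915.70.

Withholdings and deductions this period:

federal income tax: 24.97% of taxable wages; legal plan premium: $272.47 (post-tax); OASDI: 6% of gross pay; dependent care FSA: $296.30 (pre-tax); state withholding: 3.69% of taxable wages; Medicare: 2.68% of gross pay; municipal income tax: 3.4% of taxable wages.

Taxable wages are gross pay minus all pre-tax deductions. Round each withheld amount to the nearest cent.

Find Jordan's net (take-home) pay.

Dependent care FSA: $296.30
Taxable wages = $12,915.70 − $296.30 = $12,619.40
State withholding: $12,619.40 × 0.0369 = $465.66
Federal income tax: $12,619.40 × 0.2497 = $3,151.06
Municipal income tax: $12,619.40 × 0.034 = $429.06
OASDI: $12,915.70 × 0.06 = $774.94
Medicare: $12,915.70 × 0.0268 = $346.14
Legal plan premium: $272.47
Total deductions = $296.30 + $465.66 + $3,151.06 + $429.06 + $774.94 + $346.14 + $272.47 = $5,735.63
Net pay = $12,915.70 − $5,735.63 = $7,180.07

$7,180.07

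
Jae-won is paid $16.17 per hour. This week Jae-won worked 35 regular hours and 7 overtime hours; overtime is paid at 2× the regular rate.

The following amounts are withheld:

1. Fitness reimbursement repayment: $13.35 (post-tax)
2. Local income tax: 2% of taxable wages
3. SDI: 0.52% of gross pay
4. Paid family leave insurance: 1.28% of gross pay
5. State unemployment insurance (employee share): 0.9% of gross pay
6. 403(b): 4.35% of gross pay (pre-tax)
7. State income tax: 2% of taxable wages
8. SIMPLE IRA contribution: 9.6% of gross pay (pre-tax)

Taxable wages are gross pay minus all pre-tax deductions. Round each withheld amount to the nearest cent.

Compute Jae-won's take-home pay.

$619.78

Regular pay: 35 × $16.17 = $565.95
Overtime pay: 7 × $16.17 × 2 = $226.38
Gross pay = $565.95 + $226.38 = $792.33
SIMPLE IRA contribution: $792.33 × 0.096 = $76.06
403(b): $792.33 × 0.0435 = $34.47
Pre-tax total = $76.06 + $34.47 = $110.53
Taxable wages = $792.33 − $110.53 = $681.80
Local income tax: $681.80 × 0.02 = $13.64
State income tax: $681.80 × 0.02 = $13.64
Paid family leave insurance: $792.33 × 0.0128 = $10.14
SDI: $792.33 × 0.0052 = $4.12
State unemployment insurance (employee share): $792.33 × 0.009 = $7.13
Fitness reimbursement repayment: $13.35
Total deductions = $76.06 + $34.47 + $13.64 + $13.64 + $10.14 + $4.12 + $7.13 + $13.35 = $172.55
Net pay = $792.33 − $172.55 = $619.78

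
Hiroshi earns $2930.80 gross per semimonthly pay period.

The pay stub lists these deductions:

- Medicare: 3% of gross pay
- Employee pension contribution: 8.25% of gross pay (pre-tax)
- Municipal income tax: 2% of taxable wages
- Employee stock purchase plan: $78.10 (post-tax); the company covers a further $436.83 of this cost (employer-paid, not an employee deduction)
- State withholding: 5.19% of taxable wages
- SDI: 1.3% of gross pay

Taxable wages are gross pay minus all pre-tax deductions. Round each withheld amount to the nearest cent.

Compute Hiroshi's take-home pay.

Employee pension contribution: $2930.80 × 0.0825 = $241.79
Taxable wages = $2930.80 − $241.79 = $2689.01
Municipal income tax: $2689.01 × 0.02 = $53.78
State withholding: $2689.01 × 0.0519 = $139.56
Medicare: $2930.80 × 0.03 = $87.92
SDI: $2930.80 × 0.013 = $38.10
Employee stock purchase plan: $78.10
(Employer's $436.83 toward employee stock purchase plan is not withheld from the employee.)
Total deductions = $241.79 + $53.78 + $139.56 + $87.92 + $38.10 + $78.10 = $639.25
Net pay = $2930.80 − $639.25 = $2291.55

$2291.55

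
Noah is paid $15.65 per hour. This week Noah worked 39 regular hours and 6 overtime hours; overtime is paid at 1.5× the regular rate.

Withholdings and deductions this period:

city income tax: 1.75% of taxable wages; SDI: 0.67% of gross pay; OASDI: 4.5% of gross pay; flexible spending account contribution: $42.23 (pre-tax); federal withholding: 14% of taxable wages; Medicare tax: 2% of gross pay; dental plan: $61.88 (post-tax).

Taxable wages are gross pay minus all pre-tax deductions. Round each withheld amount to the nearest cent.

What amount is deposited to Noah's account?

$481.57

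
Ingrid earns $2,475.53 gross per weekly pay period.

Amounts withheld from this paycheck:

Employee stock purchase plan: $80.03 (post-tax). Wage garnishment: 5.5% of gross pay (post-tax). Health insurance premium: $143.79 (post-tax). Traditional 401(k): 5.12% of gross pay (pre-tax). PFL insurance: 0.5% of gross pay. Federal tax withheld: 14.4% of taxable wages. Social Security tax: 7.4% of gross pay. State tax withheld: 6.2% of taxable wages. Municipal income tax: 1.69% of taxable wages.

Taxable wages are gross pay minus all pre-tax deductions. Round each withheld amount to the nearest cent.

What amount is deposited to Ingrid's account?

$1,269.71

Traditional 401(k): $2,475.53 × 0.0512 = $126.75
Taxable wages = $2,475.53 − $126.75 = $2,348.78
State tax withheld: $2,348.78 × 0.062 = $145.62
Municipal income tax: $2,348.78 × 0.0169 = $39.69
Federal tax withheld: $2,348.78 × 0.144 = $338.22
Social Security tax: $2,475.53 × 0.074 = $183.19
PFL insurance: $2,475.53 × 0.005 = $12.38
Health insurance premium: $143.79
Wage garnishment: $2,475.53 × 0.055 = $136.15
Employee stock purchase plan: $80.03
Total deductions = $126.75 + $145.62 + $39.69 + $338.22 + $183.19 + $12.38 + $143.79 + $136.15 + $80.03 = $1,205.82
Net pay = $2,475.53 − $1,205.82 = $1,269.71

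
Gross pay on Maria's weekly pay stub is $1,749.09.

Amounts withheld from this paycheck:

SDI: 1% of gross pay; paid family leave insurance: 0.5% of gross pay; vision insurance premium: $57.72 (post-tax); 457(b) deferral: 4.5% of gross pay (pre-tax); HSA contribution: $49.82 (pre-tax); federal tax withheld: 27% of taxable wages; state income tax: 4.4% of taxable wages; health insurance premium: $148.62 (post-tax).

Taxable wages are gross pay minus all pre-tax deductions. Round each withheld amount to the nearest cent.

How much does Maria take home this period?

$879.13

HSA contribution: $49.82
457(b) deferral: $1,749.09 × 0.045 = $78.71
Pre-tax total = $49.82 + $78.71 = $128.53
Taxable wages = $1,749.09 − $128.53 = $1,620.56
State income tax: $1,620.56 × 0.044 = $71.30
Federal tax withheld: $1,620.56 × 0.27 = $437.55
Paid family leave insurance: $1,749.09 × 0.005 = $8.75
SDI: $1,749.09 × 0.01 = $17.49
Vision insurance premium: $57.72
Health insurance premium: $148.62
Total deductions = $49.82 + $78.71 + $71.30 + $437.55 + $8.75 + $17.49 + $57.72 + $148.62 = $869.96
Net pay = $1,749.09 − $869.96 = $879.13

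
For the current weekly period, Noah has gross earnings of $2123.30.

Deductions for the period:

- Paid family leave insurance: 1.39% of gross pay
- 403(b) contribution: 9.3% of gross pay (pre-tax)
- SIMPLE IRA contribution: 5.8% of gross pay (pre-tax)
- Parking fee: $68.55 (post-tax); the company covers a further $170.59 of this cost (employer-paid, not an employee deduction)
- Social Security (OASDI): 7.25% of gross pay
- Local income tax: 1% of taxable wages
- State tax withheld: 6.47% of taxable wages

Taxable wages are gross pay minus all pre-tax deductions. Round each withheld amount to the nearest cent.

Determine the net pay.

SIMPLE IRA contribution: $2123.30 × 0.058 = $123.15
403(b) contribution: $2123.30 × 0.093 = $197.47
Pre-tax total = $123.15 + $197.47 = $320.62
Taxable wages = $2123.30 − $320.62 = $1802.68
Local income tax: $1802.68 × 0.01 = $18.03
State tax withheld: $1802.68 × 0.0647 = $116.63
Social Security (OASDI): $2123.30 × 0.0725 = $153.94
Paid family leave insurance: $2123.30 × 0.0139 = $29.51
Parking fee: $68.55
(Employer's $170.59 toward parking fee is not withheld from the employee.)
Total deductions = $123.15 + $197.47 + $18.03 + $116.63 + $153.94 + $29.51 + $68.55 = $707.28
Net pay = $2123.30 − $707.28 = $1416.02

$1416.02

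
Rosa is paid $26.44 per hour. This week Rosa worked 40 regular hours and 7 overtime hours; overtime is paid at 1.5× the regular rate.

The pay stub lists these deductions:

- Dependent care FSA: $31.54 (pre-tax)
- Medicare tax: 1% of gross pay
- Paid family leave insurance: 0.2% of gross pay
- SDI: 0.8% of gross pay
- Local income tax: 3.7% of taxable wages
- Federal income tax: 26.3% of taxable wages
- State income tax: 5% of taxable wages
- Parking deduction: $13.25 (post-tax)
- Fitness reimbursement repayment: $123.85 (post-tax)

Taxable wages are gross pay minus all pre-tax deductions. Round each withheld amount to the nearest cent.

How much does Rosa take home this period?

$683.59

Regular pay: 40 × $26.44 = $1,057.60
Overtime pay: 7 × $26.44 × 1.5 = $277.62
Gross pay = $1,057.60 + $277.62 = $1,335.22
Dependent care FSA: $31.54
Taxable wages = $1,335.22 − $31.54 = $1,303.68
Local income tax: $1,303.68 × 0.037 = $48.24
Federal income tax: $1,303.68 × 0.263 = $342.87
State income tax: $1,303.68 × 0.05 = $65.18
Medicare tax: $1,335.22 × 0.01 = $13.35
Paid family leave insurance: $1,335.22 × 0.002 = $2.67
SDI: $1,335.22 × 0.008 = $10.68
Fitness reimbursement repayment: $123.85
Parking deduction: $13.25
Total deductions = $31.54 + $48.24 + $342.87 + $65.18 + $13.35 + $2.67 + $10.68 + $123.85 + $13.25 = $651.63
Net pay = $1,335.22 − $651.63 = $683.59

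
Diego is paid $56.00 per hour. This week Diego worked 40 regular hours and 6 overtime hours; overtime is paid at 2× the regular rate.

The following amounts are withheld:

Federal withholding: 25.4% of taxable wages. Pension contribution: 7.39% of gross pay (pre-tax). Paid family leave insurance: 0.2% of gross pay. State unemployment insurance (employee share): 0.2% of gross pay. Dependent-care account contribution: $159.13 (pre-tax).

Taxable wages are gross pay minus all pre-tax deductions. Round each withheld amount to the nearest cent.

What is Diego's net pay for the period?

$1,881.46

Regular pay: 40 × $56.00 = $2,240.00
Overtime pay: 6 × $56.00 × 2 = $672.00
Gross pay = $2,240.00 + $672.00 = $2,912.00
Pension contribution: $2,912.00 × 0.0739 = $215.20
Dependent-care account contribution: $159.13
Pre-tax total = $215.20 + $159.13 = $374.33
Taxable wages = $2,912.00 − $374.33 = $2,537.67
Federal withholding: $2,537.67 × 0.254 = $644.57
State unemployment insurance (employee share): $2,912.00 × 0.002 = $5.82
Paid family leave insurance: $2,912.00 × 0.002 = $5.82
Total deductions = $215.20 + $159.13 + $644.57 + $5.82 + $5.82 = $1,030.54
Net pay = $2,912.00 − $1,030.54 = $1,881.46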